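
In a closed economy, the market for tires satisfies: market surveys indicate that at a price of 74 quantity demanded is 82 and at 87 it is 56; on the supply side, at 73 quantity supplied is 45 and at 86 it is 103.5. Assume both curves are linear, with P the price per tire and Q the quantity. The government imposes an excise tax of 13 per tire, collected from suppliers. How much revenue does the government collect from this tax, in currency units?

Tax revenue = 702.

Demand slope: (56 − 82)/(87 − 74) = -2, so Qd = 230 − 2P.
Supply slope: (103.5 − 45)/(86 − 73) = 4.5, so Qs = 4.5P − 283.5.
Without the tax, 230 − 2P = 4.5P − 283.5 gives 6.5P = 513.5, so P* = 79 and Q* = 72.
With the tax collected from suppliers, supply shifts: Qs = 4.5(P − 13) − 283.5.
Solving gives Q = 54 with buyers paying 88 and suppliers receiving 75 (the 13 wedge).
Revenue = t · Q = 13 · 54 = 702.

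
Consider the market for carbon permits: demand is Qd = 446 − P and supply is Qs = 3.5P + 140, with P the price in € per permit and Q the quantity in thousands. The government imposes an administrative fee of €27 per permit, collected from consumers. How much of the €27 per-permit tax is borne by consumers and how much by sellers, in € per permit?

Without the tax, 446 − P = 3.5P + 140 gives 4.5P = 306, so P* = €68 and Q* = 378.
With the tax collected from consumers, demand (in seller-price terms) shifts: Qd = 446 − (P + 27).
Solving gives Q = 357 with consumers paying €89 and sellers receiving €62 (the €27 wedge).
Burden on consumers: €21; on sellers: €6. (They sum to €27.)
The less price-elastic side of the market bears the larger share of a per-unit tax.

Consumers bear €21 per permit; sellers bear €6 per permit.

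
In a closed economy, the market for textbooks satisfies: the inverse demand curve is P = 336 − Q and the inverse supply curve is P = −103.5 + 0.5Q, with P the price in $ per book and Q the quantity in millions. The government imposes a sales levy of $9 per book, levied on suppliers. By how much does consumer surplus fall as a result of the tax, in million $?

Consumer surplus falls by $1740 million.

Rewrite in direct form: Qd = 336 − P and Qs = 2P + 207.
Without the tax, 336 − P = 2P + 207 gives 3P = 129, so P* = $43 and Q* = 293.
With the tax collected from suppliers, supply shifts: Qs = 2(P − 9) + 207.
New equilibrium: consumers pay $49, suppliers receive $40, Q = 287. (Wedge: Pb − Ps = 9.)
ΔCS is the trapezoid between Q = 287 and Q = 293 of height $6: ½ · (293 + 287) · 6 = $1740.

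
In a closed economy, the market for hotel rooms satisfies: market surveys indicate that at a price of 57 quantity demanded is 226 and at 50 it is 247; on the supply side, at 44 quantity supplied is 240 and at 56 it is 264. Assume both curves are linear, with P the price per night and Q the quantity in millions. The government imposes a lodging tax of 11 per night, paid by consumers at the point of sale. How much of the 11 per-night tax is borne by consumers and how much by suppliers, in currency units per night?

Demand slope: (247 − 226)/(50 − 57) = -3, so Qd = 397 − 3P.
Supply slope: (264 − 240)/(56 − 44) = 2, so Qs = 2P + 152.
Without the tax, 397 − 3P = 2P + 152 gives 5P = 245, so P* = 49 and Q* = 250.
With the tax collected from consumers, demand (in seller-price terms) shifts: Qd = 397 − 3(P + 11).
Solving gives Q = 236.8 with consumers paying 53.4 and suppliers receiving 42.4 (the 11 wedge).
Burden on consumers: 4.4; on suppliers: 6.6. (They sum to 11.)

Consumers bear 4.4 per night; suppliers bear 6.6 per night.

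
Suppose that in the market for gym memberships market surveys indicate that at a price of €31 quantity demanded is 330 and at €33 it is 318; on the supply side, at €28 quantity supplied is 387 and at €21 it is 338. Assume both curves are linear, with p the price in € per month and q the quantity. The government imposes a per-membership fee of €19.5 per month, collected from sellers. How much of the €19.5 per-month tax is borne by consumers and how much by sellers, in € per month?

Demand slope: (318 − 330)/(33 − 31) = -6, so qd = 516 − 6p.
Supply slope: (338 − 387)/(21 − 28) = 7, so qs = 7p + 191.
Before the tax: set 516 − 6p = 7p + 191 → p* = €25, q* = 366.
With the tax collected from sellers, supply shifts: qs = 7(p − 19.5) + 191.
Solving gives q = 303 with consumers paying €35.5 and sellers receiving €16 (the €19.5 wedge).
Burden on consumers: €10.5; on sellers: €9. (They sum to €19.5.)
The less price-elastic side of the market bears the larger share of a per-unit tax.

Consumers bear €10.5 per month; sellers bear €9 per month.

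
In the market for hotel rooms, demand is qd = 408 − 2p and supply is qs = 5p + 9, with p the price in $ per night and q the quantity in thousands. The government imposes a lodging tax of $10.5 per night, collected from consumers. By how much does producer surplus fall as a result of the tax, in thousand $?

Without the tax, 408 − 2p = 5p + 9 gives 7p = 399, so p* = $57 and q* = 294.
With the tax collected from consumers, demand (in seller-price terms) shifts: qd = 408 − 2(p + 10.5).
Solving gives q = 279 with consumers paying $64.5 and suppliers receiving $54 (the $10.5 wedge).
ΔPS is the trapezoid between Q = 279 and Q = 294 of height $3: ½ · (294 + 279) · 3 = $859.5.

Producer surplus falls by $859.5 thousand.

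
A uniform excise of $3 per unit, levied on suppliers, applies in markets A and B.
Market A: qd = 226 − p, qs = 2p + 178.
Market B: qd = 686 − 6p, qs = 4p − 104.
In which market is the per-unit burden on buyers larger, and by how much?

Market A, by $0.8.

Market A: pre-tax p* = $16, q* = 210; post-tax q = 208; per-unit burden on buyers = $2.
Market B: pre-tax p* = $79, q* = 212; post-tax q = 204.8; per-unit burden on buyers = $1.2.
Difference: $2 vs $1.2 → market A is larger by $0.8.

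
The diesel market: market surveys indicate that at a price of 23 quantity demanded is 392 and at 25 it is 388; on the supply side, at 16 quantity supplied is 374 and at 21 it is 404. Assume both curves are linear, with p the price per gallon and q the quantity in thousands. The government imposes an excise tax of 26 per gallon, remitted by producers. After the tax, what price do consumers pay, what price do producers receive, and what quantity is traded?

Consumers pay 39.5; producers receive 13.5; quantity = 359.

Demand slope: (388 − 392)/(25 − 23) = -2, so qd = 438 − 2p.
Supply slope: (404 − 374)/(21 − 16) = 6, so qs = 6p + 278.
Without the tax, 438 − 2p = 6p + 278 gives 8p = 160, so p* = 20 and q* = 398.
With the tax collected from producers, supply shifts: qs = 6(p − 26) + 278.
New equilibrium: consumers pay 39.5, producers receive 13.5, q = 359. (Wedge: pb − ps = 26.)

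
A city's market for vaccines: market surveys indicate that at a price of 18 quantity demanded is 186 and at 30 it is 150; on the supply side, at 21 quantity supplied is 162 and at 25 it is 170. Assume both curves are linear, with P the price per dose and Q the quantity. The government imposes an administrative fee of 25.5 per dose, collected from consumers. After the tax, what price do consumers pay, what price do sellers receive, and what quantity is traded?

Demand slope: (150 − 186)/(30 − 18) = -3, so Qd = 240 − 3P.
Supply slope: (170 − 162)/(25 − 21) = 2, so Qs = 2P + 120.
Without the tax, 240 − 3P = 2P + 120 gives 5P = 120, so P* = 24 and Q* = 168.
With the tax collected from consumers, demand (in seller-price terms) shifts: Qd = 240 − 3(P + 25.5).
Solving gives Q = 137.4 with consumers paying 34.2 and sellers receiving 8.7 (the 25.5 wedge).
The less price-elastic side of the market bears the larger share of a per-unit tax.

Consumers pay 34.2; sellers receive 8.7; quantity = 137.4.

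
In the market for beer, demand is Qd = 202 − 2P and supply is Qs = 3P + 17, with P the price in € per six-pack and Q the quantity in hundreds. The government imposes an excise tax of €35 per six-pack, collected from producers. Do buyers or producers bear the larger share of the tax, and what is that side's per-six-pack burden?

Before the tax: set 202 − 2P = 3P + 17 → P* = €37, Q* = 128.
With the tax collected from producers, supply shifts: Qs = 3(P − 35) + 17.
Solving gives Q = 86 with buyers paying €58 and producers receiving €23 (the €35 wedge).
Per-six-pack burden: buyers €21, producers €14.
Buyers take the larger share because demand is less price-elastic here (demand slope 2 vs supply slope 3).
The less price-elastic side of the market bears the larger share of a per-unit tax.

Buyers bear the larger share: €21 per six-pack.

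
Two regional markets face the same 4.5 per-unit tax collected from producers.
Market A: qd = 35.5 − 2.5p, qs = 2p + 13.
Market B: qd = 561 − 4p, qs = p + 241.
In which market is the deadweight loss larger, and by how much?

Market A: pre-tax p* = 5, q* = 23; post-tax q = 18; deadweight loss = 11.25.
Market B: pre-tax p* = 64, q* = 305; post-tax q = 301.4; deadweight loss = 8.1.
Difference: 11.25 vs 8.1 → market A is larger by 3.15.

Market A, by 3.15.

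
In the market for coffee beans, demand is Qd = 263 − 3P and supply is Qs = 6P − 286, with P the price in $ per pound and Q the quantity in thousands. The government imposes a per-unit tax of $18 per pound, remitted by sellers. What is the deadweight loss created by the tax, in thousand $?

Deadweight loss = $324 thousand.

Without the tax, 263 − 3P = 6P − 286 gives 9P = 549, so P* = $61 and Q* = 80.
With the tax collected from sellers, supply shifts: Qs = 6(P − 18) − 286.
New equilibrium: consumers pay $73, sellers receive $55, Q = 44. (Wedge: Pb − Ps = 18.)
Quantity falls by |ΔQ| = |80 − 44| = 36.
DWL = ½ · t · |ΔQ| = ½ · 18 · 36 = $324.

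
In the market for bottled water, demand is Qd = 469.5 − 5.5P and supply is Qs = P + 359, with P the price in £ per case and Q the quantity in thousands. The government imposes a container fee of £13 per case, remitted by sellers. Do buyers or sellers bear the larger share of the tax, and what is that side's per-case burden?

Sellers bear the larger share: £11 per case.

Without the tax, 469.5 − 5.5P = P + 359 gives 6.5P = 110.5, so P* = £17 and Q* = 376.
With the tax collected from sellers, supply shifts: Qs = (P − 13) + 359.
New equilibrium: buyers pay £19, sellers receive £6, Q = 365. (Wedge: Pb − Ps = 13.)
Per-case burden: buyers £2, sellers £11.
Sellers take the larger share because supply is less price-elastic here (demand slope 5.5 vs supply slope 1).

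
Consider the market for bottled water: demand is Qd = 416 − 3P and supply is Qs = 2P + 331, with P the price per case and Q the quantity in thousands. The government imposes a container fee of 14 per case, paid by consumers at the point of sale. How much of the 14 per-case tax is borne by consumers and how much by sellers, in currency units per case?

Consumers bear 5.6 per case; sellers bear 8.4 per case.

Without the tax, 416 − 3P = 2P + 331 gives 5P = 85, so P* = 17 and Q* = 365.
With the tax collected from consumers, demand (in seller-price terms) shifts: Qd = 416 − 3(P + 14).
New equilibrium: consumers pay 22.6, sellers receive 8.6, Q = 348.2. (Wedge: Pb − Ps = 14.)
Burden on consumers: 5.6; on sellers: 8.4. (They sum to 14.)
The less price-elastic side of the market bears the larger share of a per-unit tax.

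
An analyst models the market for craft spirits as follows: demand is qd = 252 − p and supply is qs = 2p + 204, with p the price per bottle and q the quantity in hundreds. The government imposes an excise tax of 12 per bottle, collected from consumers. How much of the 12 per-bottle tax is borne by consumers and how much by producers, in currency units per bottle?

Consumers bear 8 per bottle; producers bear 4 per bottle.

Before the tax: set 252 − p = 2p + 204 → p* = 16, q* = 236.
With the tax collected from consumers, demand (in seller-price terms) shifts: qd = 252 − (p + 12).
Solving gives q = 228 with consumers paying 24 and producers receiving 12 (the 12 wedge).
Burden on consumers: 8; on producers: 4. (They sum to 12.)
The less price-elastic side of the market bears the larger share of a per-unit tax.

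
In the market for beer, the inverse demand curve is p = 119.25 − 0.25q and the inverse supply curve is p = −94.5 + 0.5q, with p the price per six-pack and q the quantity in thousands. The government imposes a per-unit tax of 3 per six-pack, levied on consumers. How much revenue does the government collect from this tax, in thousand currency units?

Tax revenue = 843 thousand.

Rewrite in direct form: qd = 477 − 4p and qs = 2p + 189.
Without the tax, 477 − 4p = 2p + 189 gives 6p = 288, so p* = 48 and q* = 285.
With the tax collected from consumers, demand (in seller-price terms) shifts: qd = 477 − 4(p + 3).
Solving gives q = 281 with consumers paying 49 and suppliers receiving 46 (the 3 wedge).
Revenue = t · Q = 3 · 281 = 843.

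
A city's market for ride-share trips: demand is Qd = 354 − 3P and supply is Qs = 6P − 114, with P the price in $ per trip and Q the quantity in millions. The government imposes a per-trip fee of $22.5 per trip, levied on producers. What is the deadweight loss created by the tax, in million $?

Deadweight loss = $506.25 million.

Before the tax: set 354 − 3P = 6P − 114 → P* = $52, Q* = 198.
With the tax collected from producers, supply shifts: Qs = 6(P − 22.5) − 114.
New equilibrium: consumers pay $67, producers receive $44.5, Q = 153. (Wedge: Pb − Ps = 22.5.)
Quantity falls by |ΔQ| = |198 − 153| = 45.
DWL = ½ · t · |ΔQ| = ½ · 22.5 · 45 = $506.25.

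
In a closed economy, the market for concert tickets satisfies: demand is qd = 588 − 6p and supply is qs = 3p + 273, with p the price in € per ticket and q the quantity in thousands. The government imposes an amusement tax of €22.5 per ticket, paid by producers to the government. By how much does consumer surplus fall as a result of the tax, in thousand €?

Consumer surplus falls by €2666.25 thousand.

Without the tax, 588 − 6p = 3p + 273 gives 9p = 315, so p* = €35 and q* = 378.
With the tax collected from producers, supply shifts: qs = 3(p − 22.5) + 273.
New equilibrium: consumers pay €42.5, producers receive €20, q = 333. (Wedge: pb − ps = 22.5.)
ΔCS is the trapezoid between Q = 333 and Q = 378 of height €7.5: ½ · (378 + 333) · 7.5 = €2666.25.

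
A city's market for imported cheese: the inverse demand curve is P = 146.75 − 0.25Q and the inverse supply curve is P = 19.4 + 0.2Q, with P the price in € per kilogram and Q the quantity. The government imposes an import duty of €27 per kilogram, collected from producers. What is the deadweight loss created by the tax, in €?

Inverting to Q(P) form: Qd = 587 − 4P; Qs = 5P − 97.
Without the tax, 587 − 4P = 5P − 97 gives 9P = 684, so P* = €76 and Q* = 283.
With the tax collected from producers, supply shifts: Qs = 5(P − 27) − 97.
New equilibrium: consumers pay €91, producers receive €64, Q = 223. (Wedge: Pb − Ps = 27.)
Quantity falls by |ΔQ| = |283 − 223| = 60.
DWL = ½ · t · |ΔQ| = ½ · 27 · 60 = €810.

Deadweight loss = €810.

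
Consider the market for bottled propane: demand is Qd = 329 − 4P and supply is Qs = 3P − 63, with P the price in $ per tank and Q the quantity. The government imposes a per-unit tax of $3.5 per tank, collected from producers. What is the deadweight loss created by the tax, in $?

Without the tax, 329 − 4P = 3P − 63 gives 7P = 392, so P* = $56 and Q* = 105.
With the tax collected from producers, supply shifts: Qs = 3(P − 3.5) − 63.
Solving gives Q = 99 with consumers paying $57.5 and producers receiving $54 (the $3.5 wedge).
Quantity falls by |ΔQ| = |105 − 99| = 6.
DWL = ½ · t · |ΔQ| = ½ · 3.5 · 6 = $10.5.

Deadweight loss = $10.5.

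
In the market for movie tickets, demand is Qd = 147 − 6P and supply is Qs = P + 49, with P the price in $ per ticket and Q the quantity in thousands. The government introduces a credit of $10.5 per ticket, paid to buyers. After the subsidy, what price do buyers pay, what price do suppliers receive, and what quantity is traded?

Before the subsidy: set 147 − 6P = P + 49 → P* = $14, Q* = 63.
With a per-unit subsidy paid to buyers, each effectively pays P − 10.5, so demand becomes Qd = 147 − 6(P − 10.5).
New equilibrium: buyers pay $12.5, suppliers receive $23, Q = 72. (Wedge: Pb − Ps = −10.5.)

Buyers pay $12.5; suppliers receive $23; quantity = 72.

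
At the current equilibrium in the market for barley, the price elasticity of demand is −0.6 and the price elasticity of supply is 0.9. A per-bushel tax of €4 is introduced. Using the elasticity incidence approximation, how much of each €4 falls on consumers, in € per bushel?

Incidence ratio: consumers' share ≈ εs / (εs + |εd|) = 0.9 / (0.9 + 0.6) = 0.6.
So consumers bear ≈ 0.6 × €4 = €2.4; producers bear €1.6.

Consumers bear ≈ €2.4 per bushel.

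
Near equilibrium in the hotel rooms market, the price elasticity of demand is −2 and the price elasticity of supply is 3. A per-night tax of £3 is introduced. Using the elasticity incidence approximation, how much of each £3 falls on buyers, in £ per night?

Buyers bear ≈ £1.8 per night.

Incidence ratio: buyers' share ≈ εs / (εs + |εd|) = 3 / (3 + 2) = 0.6.
So buyers bear ≈ 0.6 × £3 = £1.8; producers bear £1.2.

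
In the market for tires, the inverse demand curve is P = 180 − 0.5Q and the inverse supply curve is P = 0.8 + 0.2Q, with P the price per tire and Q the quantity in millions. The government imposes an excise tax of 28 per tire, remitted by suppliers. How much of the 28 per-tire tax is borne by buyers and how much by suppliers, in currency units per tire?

Inverting to Q(P) form: Qd = 360 − 2P; Qs = 5P − 4.
Before the tax: set 360 − 2P = 5P − 4 → P* = 52, Q* = 256.
With the tax collected from suppliers, supply shifts: Qs = 5(P − 28) − 4.
Solving gives Q = 216 with buyers paying 72 and suppliers receiving 44 (the 28 wedge).
Burden on buyers: 20; on suppliers: 8. (They sum to 28.)
The less price-elastic side of the market bears the larger share of a per-unit tax.

Buyers bear 20 per tire; suppliers bear 8 per tire.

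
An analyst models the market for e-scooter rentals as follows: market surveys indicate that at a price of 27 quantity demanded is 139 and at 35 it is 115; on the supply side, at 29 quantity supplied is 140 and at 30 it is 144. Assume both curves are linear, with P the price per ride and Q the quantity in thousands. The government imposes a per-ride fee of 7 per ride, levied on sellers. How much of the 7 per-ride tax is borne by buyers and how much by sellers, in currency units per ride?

Buyers bear 4 per ride; sellers bear 3 per ride.

Demand slope: (115 − 139)/(35 − 27) = -3, so Qd = 220 − 3P.
Supply slope: (144 − 140)/(30 − 29) = 4, so Qs = 4P + 24.
Before the tax: set 220 − 3P = 4P + 24 → P* = 28, Q* = 136.
With the tax collected from sellers, supply shifts: Qs = 4(P − 7) + 24.
New equilibrium: buyers pay 32, sellers receive 25, Q = 124. (Wedge: Pb − Ps = 7.)
Burden on buyers: 4; on sellers: 3. (They sum to 7.)
The less price-elastic side of the market bears the larger share of a per-unit tax.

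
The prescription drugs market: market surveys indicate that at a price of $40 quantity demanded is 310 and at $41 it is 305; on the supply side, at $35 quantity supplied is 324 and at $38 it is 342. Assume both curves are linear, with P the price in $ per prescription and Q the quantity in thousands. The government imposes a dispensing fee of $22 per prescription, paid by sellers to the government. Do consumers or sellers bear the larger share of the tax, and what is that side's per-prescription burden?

Demand slope: (305 − 310)/(41 − 40) = -5, so Qd = 510 − 5P.
Supply slope: (342 − 324)/(38 − 35) = 6, so Qs = 6P + 114.
Before the tax: set 510 − 5P = 6P + 114 → P* = $36, Q* = 330.
With the tax collected from sellers, supply shifts: Qs = 6(P − 22) + 114.
Solving gives Q = 270 with consumers paying $48 and sellers receiving $26 (the $22 wedge).
Per-prescription burden: consumers $12, sellers $10.
Consumers take the larger share because demand is less price-elastic here (demand slope 5 vs supply slope 6).
The less price-elastic side of the market bears the larger share of a per-unit tax.

Consumers bear the larger share: $12 per prescription.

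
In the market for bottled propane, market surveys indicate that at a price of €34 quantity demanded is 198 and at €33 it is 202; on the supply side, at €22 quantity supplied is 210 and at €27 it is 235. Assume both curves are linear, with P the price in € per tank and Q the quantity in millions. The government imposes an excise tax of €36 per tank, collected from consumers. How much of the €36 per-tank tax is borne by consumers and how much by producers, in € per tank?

Demand slope: (202 − 198)/(33 − 34) = -4, so Qd = 334 − 4P.
Supply slope: (235 − 210)/(27 − 22) = 5, so Qs = 5P + 100.
Without the tax, 334 − 4P = 5P + 100 gives 9P = 234, so P* = €26 and Q* = 230.
With the tax collected from consumers, demand (in seller-price terms) shifts: Qd = 334 − 4(P + 36).
Solving gives Q = 150 with consumers paying €46 and producers receiving €10 (the €36 wedge).
Burden on consumers: €20; on producers: €16. (They sum to €36.)

Consumers bear €20 per tank; producers bear €16 per tank.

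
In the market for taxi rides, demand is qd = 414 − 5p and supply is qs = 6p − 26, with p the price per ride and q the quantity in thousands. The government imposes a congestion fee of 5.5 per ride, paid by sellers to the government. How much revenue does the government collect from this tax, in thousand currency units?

Tax revenue = 1094.5 thousand.

Without the tax, 414 − 5p = 6p − 26 gives 11p = 440, so p* = 40 and q* = 214.
With the tax collected from sellers, supply shifts: qs = 6(p − 5.5) − 26.
Solving gives q = 199 with buyers paying 43 and sellers receiving 37.5 (the 5.5 wedge).
Revenue = t · Q = 5.5 · 199 = 1094.5.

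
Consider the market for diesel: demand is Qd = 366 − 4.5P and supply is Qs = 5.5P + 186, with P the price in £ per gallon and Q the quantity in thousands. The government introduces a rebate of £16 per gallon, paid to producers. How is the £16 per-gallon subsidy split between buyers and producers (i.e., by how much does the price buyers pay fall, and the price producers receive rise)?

Without the subsidy, 366 − 4.5P = 5.5P + 186 gives 10P = 180, so P* = £18 and Q* = 285.
With a per-unit subsidy paid to producers, each receives P + 16 per unit sold, so supply becomes Qs = 5.5(P + 16) + 186.
Solving gives Q = 324.6 with buyers paying £9.2 and producers receiving £25.2 (the £16 wedge).
Gain to buyers: £8.8; to producers: £7.2. (They sum to £16.)

Buyers gain £8.8 per gallon; producers gain £7.2 per gallon.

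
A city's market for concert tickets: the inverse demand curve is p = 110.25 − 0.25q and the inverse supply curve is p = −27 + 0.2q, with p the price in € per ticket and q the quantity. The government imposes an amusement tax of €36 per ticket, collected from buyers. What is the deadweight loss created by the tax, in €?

Deadweight loss = €1440.

Rewrite in direct form: qd = 441 − 4p and qs = 5p + 135.
Before the tax: set 441 − 4p = 5p + 135 → p* = €34, q* = 305.
With the tax collected from buyers, demand (in seller-price terms) shifts: qd = 441 − 4(p + 36).
New equilibrium: buyers pay €54, sellers receive €18, q = 225. (Wedge: pb − ps = 36.)
Quantity falls by |ΔQ| = |305 − 225| = 80.
DWL = ½ · t · |ΔQ| = ½ · 36 · 80 = €1440.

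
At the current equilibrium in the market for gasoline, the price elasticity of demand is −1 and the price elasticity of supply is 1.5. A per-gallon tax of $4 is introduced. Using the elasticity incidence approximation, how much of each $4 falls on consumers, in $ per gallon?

Incidence ratio: consumers' share ≈ εs / (εs + |εd|) = 1.5 / (1.5 + 1) = 0.6.
So consumers bear ≈ 0.6 × $4 = $2.4; sellers bear $1.6.

Consumers bear ≈ $2.4 per gallon.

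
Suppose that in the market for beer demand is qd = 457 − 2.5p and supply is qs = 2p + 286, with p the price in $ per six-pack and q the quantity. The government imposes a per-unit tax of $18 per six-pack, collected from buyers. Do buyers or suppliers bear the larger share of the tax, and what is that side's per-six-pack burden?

Suppliers bear the larger share: $10 per six-pack.

Without the tax, 457 − 2.5p = 2p + 286 gives 4.5p = 171, so p* = $38 and q* = 362.
With the tax collected from buyers, demand (in seller-price terms) shifts: qd = 457 − 2.5(p + 18).
Solving gives q = 342 with buyers paying $46 and suppliers receiving $28 (the $18 wedge).
Per-six-pack burden: buyers $8, suppliers $10.
Suppliers take the larger share because supply is less price-elastic here (demand slope 2.5 vs supply slope 2).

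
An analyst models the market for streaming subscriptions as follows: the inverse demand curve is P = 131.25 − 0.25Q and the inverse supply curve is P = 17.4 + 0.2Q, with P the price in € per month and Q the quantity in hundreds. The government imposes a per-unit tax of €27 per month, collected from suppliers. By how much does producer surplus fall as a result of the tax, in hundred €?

Producer surplus falls by €2676 hundred.

Rewrite in direct form: Qd = 525 − 4P and Qs = 5P − 87.
Before the tax: set 525 − 4P = 5P − 87 → P* = €68, Q* = 253.
With the tax collected from suppliers, supply shifts: Qs = 5(P − 27) − 87.
Solving gives Q = 193 with buyers paying €83 and suppliers receiving €56 (the €27 wedge).
ΔPS is the trapezoid between Q = 193 and Q = 253 of height €12: ½ · (253 + 193) · 12 = €2676.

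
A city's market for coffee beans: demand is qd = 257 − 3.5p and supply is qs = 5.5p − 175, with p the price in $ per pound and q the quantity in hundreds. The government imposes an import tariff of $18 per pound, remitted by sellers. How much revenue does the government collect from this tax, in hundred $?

Before the tax: set 257 − 3.5p = 5.5p − 175 → p* = $48, q* = 89.
With the tax collected from sellers, supply shifts: qs = 5.5(p − 18) − 175.
New equilibrium: buyers pay $59, sellers receive $41, q = 50.5. (Wedge: pb − ps = 18.)
Revenue = t · Q = 18 · 50.5 = $909.

Tax revenue = $909 hundred.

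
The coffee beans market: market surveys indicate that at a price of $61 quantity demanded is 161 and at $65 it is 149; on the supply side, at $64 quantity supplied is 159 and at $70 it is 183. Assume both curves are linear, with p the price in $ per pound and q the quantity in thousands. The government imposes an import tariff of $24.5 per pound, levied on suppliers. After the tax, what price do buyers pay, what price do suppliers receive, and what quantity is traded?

Demand slope: (149 − 161)/(65 − 61) = -3, so qd = 344 − 3p.
Supply slope: (183 − 159)/(70 − 64) = 4, so qs = 4p − 97.
Before the tax: set 344 − 3p = 4p − 97 → p* = $63, q* = 155.
With the tax collected from suppliers, supply shifts: qs = 4(p − 24.5) − 97.
New equilibrium: buyers pay $77, suppliers receive $52.5, q = 113. (Wedge: pb − ps = 24.5.)

Buyers pay $77; suppliers receive $52.5; quantity = 113.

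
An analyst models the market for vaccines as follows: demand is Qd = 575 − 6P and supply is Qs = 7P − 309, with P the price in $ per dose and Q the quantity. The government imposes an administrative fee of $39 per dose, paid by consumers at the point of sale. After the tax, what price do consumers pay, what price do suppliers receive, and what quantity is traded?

Without the tax, 575 − 6P = 7P − 309 gives 13P = 884, so P* = $68 and Q* = 167.
With the tax collected from consumers, demand (in seller-price terms) shifts: Qd = 575 − 6(P + 39).
New equilibrium: consumers pay $89, suppliers receive $50, Q = 41. (Wedge: Pb − Ps = 39.)
The less price-elastic side of the market bears the larger share of a per-unit tax.

Consumers pay $89; suppliers receive $50; quantity = 41.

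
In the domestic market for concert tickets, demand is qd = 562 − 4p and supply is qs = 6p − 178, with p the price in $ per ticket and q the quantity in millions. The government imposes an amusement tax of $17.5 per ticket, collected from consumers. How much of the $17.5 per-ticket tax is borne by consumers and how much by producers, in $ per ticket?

Without the tax, 562 − 4p = 6p − 178 gives 10p = 740, so p* = $74 and q* = 266.
With the tax collected from consumers, demand (in seller-price terms) shifts: qd = 562 − 4(p + 17.5).
Solving gives q = 224 with consumers paying $84.5 and producers receiving $67 (the $17.5 wedge).
Burden on consumers: $10.5; on producers: $7. (They sum to $17.5.)
The less price-elastic side of the market bears the larger share of a per-unit tax.

Consumers bear $10.5 per ticket; producers bear $7 per ticket.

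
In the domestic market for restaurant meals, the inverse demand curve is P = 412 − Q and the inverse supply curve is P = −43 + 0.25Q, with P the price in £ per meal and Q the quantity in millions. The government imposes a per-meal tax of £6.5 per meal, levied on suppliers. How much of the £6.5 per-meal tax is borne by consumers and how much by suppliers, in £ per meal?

Consumers bear £5.2 per meal; suppliers bear £1.3 per meal.

Inverting to Q(P) form: Qd = 412 − P; Qs = 4P + 172.
Without the tax, 412 − P = 4P + 172 gives 5P = 240, so P* = £48 and Q* = 364.
With the tax collected from suppliers, supply shifts: Qs = 4(P − 6.5) + 172.
New equilibrium: consumers pay £53.2, suppliers receive £46.7, Q = 358.8. (Wedge: Pb − Ps = 6.5.)
Burden on consumers: £5.2; on suppliers: £1.3. (They sum to £6.5.)
The less price-elastic side of the market bears the larger share of a per-unit tax.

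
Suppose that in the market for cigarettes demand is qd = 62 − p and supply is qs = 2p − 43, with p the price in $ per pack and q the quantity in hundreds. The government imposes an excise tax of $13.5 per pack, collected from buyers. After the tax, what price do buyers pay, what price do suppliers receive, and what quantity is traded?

Buyers pay $44; suppliers receive $30.5; quantity = 18.

Without the tax, 62 − p = 2p − 43 gives 3p = 105, so p* = $35 and q* = 27.
With the tax collected from buyers, demand (in seller-price terms) shifts: qd = 62 − (p + 13.5).
Solving gives q = 18 with buyers paying $44 and suppliers receiving $30.5 (the $13.5 wedge).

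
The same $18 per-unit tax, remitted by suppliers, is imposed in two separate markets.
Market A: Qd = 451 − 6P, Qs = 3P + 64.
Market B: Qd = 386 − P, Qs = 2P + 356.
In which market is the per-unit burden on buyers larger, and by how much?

Market B, by $6.

Market A: pre-tax P* = $43, Q* = 193; post-tax Q = 157; per-unit burden on buyers = $6.
Market B: pre-tax P* = $10, Q* = 376; post-tax Q = 364; per-unit burden on buyers = $12.
Difference: $6 vs $12 → market B is larger by $6.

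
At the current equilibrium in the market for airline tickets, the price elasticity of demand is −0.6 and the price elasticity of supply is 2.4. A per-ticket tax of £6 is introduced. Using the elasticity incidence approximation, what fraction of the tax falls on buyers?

Incidence ratio: buyers' share ≈ εs / (εs + |εd|) = 2.4 / (2.4 + 0.6) = 0.8.
Supply is the more elastic side, so buyers bear the larger share.

Buyers' share ≈ 0.8.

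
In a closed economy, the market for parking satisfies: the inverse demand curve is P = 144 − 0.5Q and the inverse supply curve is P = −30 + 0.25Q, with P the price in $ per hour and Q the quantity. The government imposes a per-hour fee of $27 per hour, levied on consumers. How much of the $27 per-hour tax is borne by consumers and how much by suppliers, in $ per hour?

Consumers bear $18 per hour; suppliers bear $9 per hour.

Inverting to Q(P) form: Qd = 288 − 2P; Qs = 4P + 120.
Before the tax: set 288 − 2P = 4P + 120 → P* = $28, Q* = 232.
With the tax collected from consumers, demand (in seller-price terms) shifts: Qd = 288 − 2(P + 27).
New equilibrium: consumers pay $46, suppliers receive $19, Q = 196. (Wedge: Pb − Ps = 27.)
Burden on consumers: $18; on suppliers: $9. (They sum to $27.)
The less price-elastic side of the market bears the larger share of a per-unit tax.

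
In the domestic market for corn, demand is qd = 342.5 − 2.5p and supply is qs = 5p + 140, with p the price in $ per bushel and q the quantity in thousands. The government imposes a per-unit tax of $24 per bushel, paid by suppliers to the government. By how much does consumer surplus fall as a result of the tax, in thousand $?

Without the tax, 342.5 − 2.5p = 5p + 140 gives 7.5p = 202.5, so p* = $27 and q* = 275.
With the tax collected from suppliers, supply shifts: qs = 5(p − 24) + 140.
New equilibrium: buyers pay $43, suppliers receive $19, q = 235. (Wedge: pb − ps = 24.)
ΔCS is the trapezoid between Q = 235 and Q = 275 of height $16: ½ · (275 + 235) · 16 = $4080.

Consumer surplus falls by $4080 thousand.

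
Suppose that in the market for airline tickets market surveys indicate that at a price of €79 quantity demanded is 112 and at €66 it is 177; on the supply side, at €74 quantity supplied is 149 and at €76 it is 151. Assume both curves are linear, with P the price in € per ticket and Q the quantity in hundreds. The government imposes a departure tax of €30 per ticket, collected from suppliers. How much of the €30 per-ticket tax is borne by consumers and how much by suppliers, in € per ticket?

Consumers bear €5 per ticket; suppliers bear €25 per ticket.

Demand slope: (177 − 112)/(66 − 79) = -5, so Qd = 507 − 5P.
Supply slope: (151 − 149)/(76 − 74) = 1, so Qs = P + 75.
Without the tax, 507 − 5P = P + 75 gives 6P = 432, so P* = €72 and Q* = 147.
With the tax collected from suppliers, supply shifts: Qs = (P − 30) + 75.
New equilibrium: consumers pay €77, suppliers receive €47, Q = 122. (Wedge: Pb − Ps = 30.)
Burden on consumers: €5; on suppliers: €25. (They sum to €30.)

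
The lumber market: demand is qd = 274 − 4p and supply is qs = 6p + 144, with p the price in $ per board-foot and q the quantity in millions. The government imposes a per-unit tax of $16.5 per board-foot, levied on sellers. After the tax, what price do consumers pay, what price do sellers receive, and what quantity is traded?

Consumers pay $22.9; sellers receive $6.4; quantity = 182.4.

Before the tax: set 274 − 4p = 6p + 144 → p* = $13, q* = 222.
With the tax collected from sellers, supply shifts: qs = 6(p − 16.5) + 144.
Solving gives q = 182.4 with consumers paying $22.9 and sellers receiving $6.4 (the $16.5 wedge).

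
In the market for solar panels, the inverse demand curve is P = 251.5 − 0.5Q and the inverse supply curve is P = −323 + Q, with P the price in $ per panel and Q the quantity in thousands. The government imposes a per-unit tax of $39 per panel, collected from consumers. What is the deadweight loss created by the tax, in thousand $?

Deadweight loss = $507 thousand.

Inverting to Q(P) form: Qd = 503 − 2P; Qs = P + 323.
Without the tax, 503 − 2P = P + 323 gives 3P = 180, so P* = $60 and Q* = 383.
With the tax collected from consumers, demand (in seller-price terms) shifts: Qd = 503 − 2(P + 39).
New equilibrium: consumers pay $73, producers receive $34, Q = 357. (Wedge: Pb − Ps = 39.)
Quantity falls by |ΔQ| = |383 − 357| = 26.
DWL = ½ · t · |ΔQ| = ½ · 39 · 26 = $507.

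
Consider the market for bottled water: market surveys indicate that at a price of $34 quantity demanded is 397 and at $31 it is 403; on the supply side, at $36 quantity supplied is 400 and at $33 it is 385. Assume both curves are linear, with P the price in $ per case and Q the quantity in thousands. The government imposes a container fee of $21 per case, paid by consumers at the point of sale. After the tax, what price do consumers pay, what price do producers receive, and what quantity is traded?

Consumers pay $50; producers receive $29; quantity = 365.

Demand slope: (403 − 397)/(31 − 34) = -2, so Qd = 465 − 2P.
Supply slope: (385 − 400)/(33 − 36) = 5, so Qs = 5P + 220.
Before the tax: set 465 − 2P = 5P + 220 → P* = $35, Q* = 395.
With the tax collected from consumers, demand (in seller-price terms) shifts: Qd = 465 − 2(P + 21).
New equilibrium: consumers pay $50, producers receive $29, Q = 365. (Wedge: Pb − Ps = 21.)
The less price-elastic side of the market bears the larger share of a per-unit tax.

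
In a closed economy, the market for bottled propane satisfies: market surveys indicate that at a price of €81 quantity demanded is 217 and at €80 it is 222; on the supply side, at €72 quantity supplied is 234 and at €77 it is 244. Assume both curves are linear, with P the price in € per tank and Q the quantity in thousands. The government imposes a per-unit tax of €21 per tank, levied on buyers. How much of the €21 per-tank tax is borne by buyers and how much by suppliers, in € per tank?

Buyers bear €6 per tank; suppliers bear €15 per tank.

Demand slope: (222 − 217)/(80 − 81) = -5, so Qd = 622 − 5P.
Supply slope: (244 − 234)/(77 − 72) = 2, so Qs = 2P + 90.
Without the tax, 622 − 5P = 2P + 90 gives 7P = 532, so P* = €76 and Q* = 242.
With the tax collected from buyers, demand (in seller-price terms) shifts: Qd = 622 − 5(P + 21).
Solving gives Q = 212 with buyers paying €82 and suppliers receiving €61 (the €21 wedge).
Burden on buyers: €6; on suppliers: €15. (They sum to €21.)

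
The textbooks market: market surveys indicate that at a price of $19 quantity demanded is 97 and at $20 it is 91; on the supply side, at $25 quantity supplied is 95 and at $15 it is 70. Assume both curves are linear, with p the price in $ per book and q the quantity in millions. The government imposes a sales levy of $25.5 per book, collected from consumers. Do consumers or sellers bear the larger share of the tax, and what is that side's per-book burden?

Sellers bear the larger share: $18 per book.

Demand slope: (91 − 97)/(20 − 19) = -6, so qd = 211 − 6p.
Supply slope: (70 − 95)/(15 − 25) = 2.5, so qs = 2.5p + 32.5.
Before the tax: set 211 − 6p = 2.5p + 32.5 → p* = $21, q* = 85.
With the tax collected from consumers, demand (in seller-price terms) shifts: qd = 211 − 6(p + 25.5).
New equilibrium: consumers pay $28.5, sellers receive $3, q = 40. (Wedge: pb − ps = 25.5.)
Per-book burden: consumers $7.5, sellers $18.
Sellers take the larger share because supply is less price-elastic here (demand slope 6 vs supply slope 2.5).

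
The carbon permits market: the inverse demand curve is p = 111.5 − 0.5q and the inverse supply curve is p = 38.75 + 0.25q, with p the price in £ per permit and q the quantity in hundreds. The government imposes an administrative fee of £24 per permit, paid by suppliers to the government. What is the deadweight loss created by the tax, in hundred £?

Deadweight loss = £384 hundred.

Rewrite in direct form: qd = 223 − 2p and qs = 4p − 155.
Before the tax: set 223 − 2p = 4p − 155 → p* = £63, q* = 97.
With the tax collected from suppliers, supply shifts: qs = 4(p − 24) − 155.
Solving gives q = 65 with consumers paying £79 and suppliers receiving £55 (the £24 wedge).
Quantity falls by |ΔQ| = |97 − 65| = 32.
DWL = ½ · t · |ΔQ| = ½ · 24 · 32 = £384.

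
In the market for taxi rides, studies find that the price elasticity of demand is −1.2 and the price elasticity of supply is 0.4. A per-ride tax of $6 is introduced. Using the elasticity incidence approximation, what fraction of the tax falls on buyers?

Buyers' share ≈ 0.25.

Incidence ratio: buyers' share ≈ εs / (εs + |εd|) = 0.4 / (0.4 + 1.2) = 0.25.
Supply is the less elastic side, so buyers bear the smaller share.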